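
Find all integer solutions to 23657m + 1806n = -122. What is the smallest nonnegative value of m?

gcd(23657, 1806):
  23657 = 13·1806 + 179
  1806 = 10·179 + 16
  179 = 11·16 + 3
  16 = 5·3 + 1
  3 = 3·1
so gcd(23657, 1806) = 1.
1 divides -122, so solutions exist.
Back-substitute for Bézout coefficients:
  1 = 16 - 5·3
  ... = 23657·(-565) + 1806·(7401)
Scale by -122/1 = -122: (m₀, n₀) = (68930, -902922).
General solution: m = 68930 + 1806t, n = -902922 - 23657t for integer t.
m ≥ 0: smallest is 68930 mod 1806 = 302 (at t = -38), with n = -3956.

302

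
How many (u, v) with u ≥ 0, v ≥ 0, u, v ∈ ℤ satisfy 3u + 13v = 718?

gcd(13, 3):
  13 = 4*3 + 1
  3 = 3*1
so gcd(13, 3) = 1.
Back-substitute for Bézout coefficients:
  1 = 13 - 4*3
  ... = 3*(-4) + 13*(1)
Scale by 718: one solution is (-2872, 718). Reduce u mod 13: (1, 55).
General: u = 1 + 13t, v = 55 - 3t.
u ≥ 0 ⇒ t ≥ 0; v ≥ 0 ⇒ t ≤ 18. So t ∈ [0, 18]: 19 solutions.

19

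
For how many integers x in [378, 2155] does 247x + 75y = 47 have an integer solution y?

gcd(247, 75) = 1.
By Bézout, 247·(-17) + 75·(56) = 1.
Particular solution: (26, -85).
General solution: x = 26 + 75t, y = -85 - 247t for integer t.
378 ≤ 26 + 75t ≤ 2155 gives t ∈ [5, 28], which is 24 values.

24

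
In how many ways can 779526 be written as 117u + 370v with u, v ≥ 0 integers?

18

gcd(370, 117):
  370 = 3×117 + 19
  117 = 6×19 + 3
  19 = 6×3 + 1
  3 = 3×1
so gcd(370, 117) = 1.
Back-substitute for Bézout coefficients:
  1 = 19 - 6×3
  ... = 117×(-117) + 370×(37)
Scale by 779526: one solution is (-91204542, 28842462). Reduce u mod 370: (88, 2079).
General: u = 88 + 370t, v = 2079 - 117t.
u ≥ 0 ⇒ t ≥ 0; v ≥ 0 ⇒ t ≤ 17. So t ∈ [0, 17]: 18 solutions.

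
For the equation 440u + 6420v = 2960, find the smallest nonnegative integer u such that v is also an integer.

gcd(6420, 440) = 20.
20 divides 2960, so solutions exist.
By Bézout, 440×(73) + 6420×(-5) = 20.
Scale by 2960/20 = 148: (u₀, v₀) = (10804, -740).
General solution: u = 10804 + 321t, v = -740 - 22t for integer t.
u ≥ 0: smallest is 10804 mod 321 = 211 (at t = -33), with v = -14.

211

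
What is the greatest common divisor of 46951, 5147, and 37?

gcd(46951, 5147) = 1  (46951 = 9×5147 + 628, 5147 = 8×628 + 123, 628 = 5×123 + 13, 123 = 9×13 + 6, 13 = 2×6 + 1, 6 = 6×1).
gcd(1, 37) = 1.

1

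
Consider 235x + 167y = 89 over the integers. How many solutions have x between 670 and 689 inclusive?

gcd(235, 167):
  235 = 1·167 + 68
  167 = 2·68 + 31
  68 = 2·31 + 6
  31 = 5·6 + 1
  6 = 6·1
so gcd(235, 167) = 1.
Back-substitute for Bézout coefficients:
  1 = 31 - 5·6
  ... = 235·(-27) + 167·(38)
Scale by 89: particular solution (-2403, 3382); reduce x mod 167: (102, -143).
General solution: x = 102 + 167t, y = -143 - 235t for integer t.
670 ≤ 102 + 167t ≤ 689 gives t ∈ [4, 3], which is 0 values.

0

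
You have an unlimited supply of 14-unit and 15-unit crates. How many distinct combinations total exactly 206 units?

1

Need nonnegative integers with 14j + 15k = 206.
gcd(14, 15) = 1, and 14·(-1) + 15·(1) = 1.
So (j₀, k₀) = (-206, 206); general j = -206 + 15t, k = 206 - 14t.
j ≥ 0 ⇒ t ≥ 14; k ≥ 0 ⇒ t ≤ 14. That's 1 value of t.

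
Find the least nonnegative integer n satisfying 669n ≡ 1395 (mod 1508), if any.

915

gcd(1508, 669):
  1508 = 2×669 + 170
  669 = 3×170 + 159
  170 = 1×159 + 11
  159 = 14×11 + 5
  11 = 2×5 + 1
  5 = 5×1
so gcd(1508, 669) = 1.
1 divides 1395, so solutions exist.
Back-substitute for Bézout coefficients:
  1 = 11 - 2×5
  ... = 669×(-275) + 1508×(122)
So 669×(-275) ≡ 1 (mod 1508); multiply by 1395: n ≡ -383625 (mod 1508).
Smallest nonnegative: n = -383625 mod 1508 = 915.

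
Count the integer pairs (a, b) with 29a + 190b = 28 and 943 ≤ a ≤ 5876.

gcd(190, 29) = 1.
By Bézout, 29·(59) + 190·(-9) = 1.
Particular solution: (132, -20).
General solution: a = 132 + 190t, b = -20 - 29t for integer t.
943 ≤ 132 + 190t ≤ 5876 gives t ∈ [5, 30], which is 26 values.

26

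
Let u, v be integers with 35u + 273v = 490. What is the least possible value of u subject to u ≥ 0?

14

gcd(273, 35) = 7  (273 = 7×35 + 28, 35 = 1×28 + 7, 28 = 4×7).
7 divides 490, so solutions exist.
Back-substituting, 35×(8) + 273×(-1) = 7.
Scale by 490/7 = 70: (u₀, v₀) = (560, -70).
General solution: u = 560 + 39t, v = -70 - 5t for integer t.
u ≥ 0: smallest is 560 mod 39 = 14 (at t = -14), with v = 0.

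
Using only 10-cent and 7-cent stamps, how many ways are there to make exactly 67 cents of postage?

1

Need nonnegative integers with 10j + 7k = 67.
gcd(10, 7) = 1, and 10·(-2) + 7·(3) = 1.
So (j₀, k₀) = (-134, 201); general j = -134 + 7t, k = 201 - 10t.
j ≥ 0 ⇒ t ≥ 20; k ≥ 0 ⇒ t ≤ 20. That's 1 value of t.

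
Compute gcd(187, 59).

gcd(187, 59):
  187 = 3*59 + 10
  59 = 5*10 + 9
  10 = 1*9 + 1
  9 = 9*1
so gcd(187, 59) = 1.

1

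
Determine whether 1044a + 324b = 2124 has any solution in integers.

gcd(1044, 324):
  1044 = 3·324 + 72
  324 = 4·72 + 36
  72 = 2·36
so gcd(1044, 324) = 36.
36 divides 2124, so integer solutions exist.

yes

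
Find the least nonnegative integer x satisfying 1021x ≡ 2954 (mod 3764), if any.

578

gcd(3764, 1021) = 1  (3764 = 3*1021 + 701, 1021 = 1*701 + 320, 701 = 2*320 + 61, 320 = 5*61 + 15, 61 = 4*15 + 1, 15 = 15*1).
1 divides 2954, so solutions exist.
Back-substituting, 1021*(-247) + 3764*(67) = 1.
So 1021*(-247) ≡ 1 (mod 3764); multiply by 2954: x ≡ -729638 (mod 3764).
Smallest nonnegative: x = -729638 mod 3764 = 578.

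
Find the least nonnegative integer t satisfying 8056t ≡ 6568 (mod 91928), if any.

7167

gcd(91928, 8056) = 8  (91928 = 11*8056 + 3312, 8056 = 2*3312 + 1432, 3312 = 2*1432 + 448, 1432 = 3*448 + 88, 448 = 5*88 + 8, 88 = 11*8).
8 divides 6568, so solutions exist.
Back-substituting, 8056*(-1027) + 91928*(90) = 8.
So 8056*(-1027) ≡ 8 (mod 91928); multiply by 821: t ≡ -843167 (mod 11491).
Smallest nonnegative: t = -843167 mod 11491 = 7167.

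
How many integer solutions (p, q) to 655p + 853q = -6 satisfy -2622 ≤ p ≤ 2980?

6

gcd(853, 655):
  853 = 1×655 + 198
  655 = 3×198 + 61
  198 = 3×61 + 15
  61 = 4×15 + 1
  15 = 15×1
so gcd(853, 655) = 1.
Back-substitute for Bézout coefficients:
  1 = 61 - 4×15
  ... = 655×(56) + 853×(-43)
Scale by -6: particular solution (-336, 258); reduce p mod 853: (517, -397).
General solution: p = 517 + 853t, q = -397 - 655t for integer t.
-2622 ≤ 517 + 853t ≤ 2980 gives t ∈ [-3, 2], which is 6 values.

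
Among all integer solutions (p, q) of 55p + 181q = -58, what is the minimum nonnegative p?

124

gcd(181, 55) = 1.
1 divides -58, so solutions exist.
By Bézout, 55*(79) + 181*(-24) = 1.
Scale by -58/1 = -58: (p₀, q₀) = (-4582, 1392).
General solution: p = -4582 + 181t, q = 1392 - 55t for integer t.
p ≥ 0: smallest is -4582 mod 181 = 124 (at t = 26), with q = -38.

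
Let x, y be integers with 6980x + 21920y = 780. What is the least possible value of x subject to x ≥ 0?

gcd(21920, 6980) = 20  (21920 = 3×6980 + 980, 6980 = 7×980 + 120, 980 = 8×120 + 20, 120 = 6×20).
20 divides 780, so solutions exist.
Back-substituting, 6980×(-179) + 21920×(57) = 20.
Scale by 780/20 = 39: (x₀, y₀) = (-6981, 2223).
General solution: x = -6981 + 1096t, y = 2223 - 349t for integer t.
x ≥ 0: smallest is -6981 mod 1096 = 691 (at t = 7), with y = -220.

691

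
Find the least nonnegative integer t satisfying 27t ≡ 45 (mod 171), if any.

gcd(171, 27) = 9  (171 = 6·27 + 9, 27 = 3·9).
9 divides 45, so solutions exist.
Back-substituting, 27·(-6) + 171·(1) = 9.
So 27·(-6) ≡ 9 (mod 171); multiply by 5: t ≡ -30 (mod 19).
Smallest nonnegative: t = -30 mod 19 = 8.

8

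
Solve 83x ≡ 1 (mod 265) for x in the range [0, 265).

182

gcd(265, 83) = 1  (265 = 3*83 + 16, 83 = 5*16 + 3, 16 = 5*3 + 1, 3 = 3*1).
Back-substituting, 83*(-83) + 265*(26) = 1.
So 83*-83 ≡ 1 (mod 265), and -83 mod 265 = 182.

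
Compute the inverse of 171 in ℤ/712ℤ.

gcd(712, 171) = 1.
By Bézout, 171*(-229) + 712*(55) = 1.
So 171*-229 ≡ 1 (mod 712), and -229 mod 712 = 483.

483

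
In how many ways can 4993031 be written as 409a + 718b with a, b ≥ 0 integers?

17

gcd(718, 409):
  718 = 1·409 + 309
  409 = 1·309 + 100
  309 = 3·100 + 9
  100 = 11·9 + 1
  9 = 9·1
so gcd(718, 409) = 1.
Back-substitute for Bézout coefficients:
  1 = 100 - 11·9
  ... = 409·(79) + 718·(-45)
Scale by 4993031: one solution is (394449449, -224686395). Reduce a mod 718: (353, 6753).
General: a = 353 + 718t, b = 6753 - 409t.
a ≥ 0 ⇒ t ≥ 0; b ≥ 0 ⇒ t ≤ 16. So t ∈ [0, 16]: 17 solutions.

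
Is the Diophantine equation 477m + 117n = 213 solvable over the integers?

gcd(477, 117):
  477 = 4·117 + 9
  117 = 13·9
so gcd(477, 117) = 9.
9 does not divide 213 (remainder 6), so no integer solutions.

no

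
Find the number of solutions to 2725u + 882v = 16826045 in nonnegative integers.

gcd(2725, 882):
  2725 = 3·882 + 79
  882 = 11·79 + 13
  79 = 6·13 + 1
  13 = 13·1
so gcd(2725, 882) = 1.
Back-substitute for Bézout coefficients:
  1 = 79 - 6·13
  ... = 2725·(67) + 882·(-207)
Scale by 16826045: one solution is (1127345015, -3482991315). Reduce u mod 882: (839, 16485).
General: u = 839 + 882t, v = 16485 - 2725t.
u ≥ 0 ⇒ t ≥ 0; v ≥ 0 ⇒ t ≤ 6. So t ∈ [0, 6]: 7 solutions.

7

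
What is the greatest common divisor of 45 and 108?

9

gcd(108, 45):
  108 = 2×45 + 18
  45 = 2×18 + 9
  18 = 2×9
so gcd(108, 45) = 9.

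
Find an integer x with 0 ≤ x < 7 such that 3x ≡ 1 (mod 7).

5

gcd(7, 3):
  7 = 2*3 + 1
  3 = 3*1
so gcd(7, 3) = 1.
Back-substitute for Bézout coefficients:
  1 = 7 - 2*3
  ... = 3*(-2) + 7*(1)
So 3*-2 ≡ 1 (mod 7), and -2 mod 7 = 5.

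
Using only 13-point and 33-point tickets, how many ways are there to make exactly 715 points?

2

Need nonnegative integers with 13j + 33k = 715.
gcd(13, 33) = 1, and 13·(-5) + 33·(2) = 1.
So (j₀, k₀) = (-3575, 1430); general j = -3575 + 33t, k = 1430 - 13t.
j ≥ 0 ⇒ t ≥ 109; k ≥ 0 ⇒ t ≤ 110. That's 2 values of t.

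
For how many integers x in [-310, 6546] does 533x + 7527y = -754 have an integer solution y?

gcd(7527, 533):
  7527 = 14·533 + 65
  533 = 8·65 + 13
  65 = 5·13
so gcd(7527, 533) = 13.
Back-substitute for Bézout coefficients:
  13 = 533 - 8·65
  ... = 533·(113) + 7527·(-8)
Scale by -58: particular solution (-6554, 464); reduce x mod 579: (394, -28).
General solution: x = 394 + 579t, y = -28 - 41t for integer t.
-310 ≤ 394 + 579t ≤ 6546 gives t ∈ [-1, 10], which is 12 values.

12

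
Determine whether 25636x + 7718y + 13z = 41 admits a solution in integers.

yes

gcd(25636, 7718) = 34  (25636 = 3*7718 + 2482, 7718 = 3*2482 + 272, 2482 = 9*272 + 34, 272 = 8*34).
gcd(34, 13) = 1.
1 divides 41, so integer solutions exist.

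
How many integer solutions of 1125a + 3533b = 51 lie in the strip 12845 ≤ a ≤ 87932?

21

gcd(3533, 1125) = 1  (3533 = 3*1125 + 158, 1125 = 7*158 + 19, 158 = 8*19 + 6, 19 = 3*6 + 1, 6 = 6*1).
Back-substituting, 1125*(559) + 3533*(-178) = 1.
Scale by 51: particular solution (28509, -9078); reduce a mod 3533: (245, -78).
General solution: a = 245 + 3533t, b = -78 - 1125t for integer t.
12845 ≤ 245 + 3533t ≤ 87932 gives t ∈ [4, 24], which is 21 values.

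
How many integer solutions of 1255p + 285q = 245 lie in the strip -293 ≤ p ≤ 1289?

28

gcd(1255, 285) = 5.
By Bézout, 1255·(5) + 285·(-22) = 5.
Particular solution: (17, -74).
General solution: p = 17 + 57t, q = -74 - 251t for integer t.
-293 ≤ 17 + 57t ≤ 1289 gives t ∈ [-5, 22], which is 28 values.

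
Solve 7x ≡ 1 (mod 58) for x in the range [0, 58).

gcd(58, 7) = 1.
By Bézout, 7·(25) + 58·(-3) = 1.
So 7·25 ≡ 1 (mod 58), and 25 mod 58 = 25.

25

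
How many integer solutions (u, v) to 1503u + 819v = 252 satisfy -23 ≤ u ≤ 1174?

14

gcd(1503, 819):
  1503 = 1*819 + 684
  819 = 1*684 + 135
  684 = 5*135 + 9
  135 = 15*9
so gcd(1503, 819) = 9.
Back-substitute for Bézout coefficients:
  9 = 684 - 5*135
  ... = 1503*(6) + 819*(-11)
Scale by 28: particular solution (168, -308); reduce u mod 91: (77, -141).
General solution: u = 77 + 91t, v = -141 - 167t for integer t.
-23 ≤ 77 + 91t ≤ 1174 gives t ∈ [-1, 12], which is 14 values.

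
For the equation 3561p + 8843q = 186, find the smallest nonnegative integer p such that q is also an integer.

6027

gcd(8843, 3561) = 1  (8843 = 2·3561 + 1721, 3561 = 2·1721 + 119, 1721 = 14·119 + 55, 119 = 2·55 + 9, 55 = 6·9 + 1, 9 = 9·1).
1 divides 186, so solutions exist.
Back-substituting, 3561·(-966) + 8843·(389) = 1.
Scale by 186/1 = 186: (p₀, q₀) = (-179676, 72354).
General solution: p = -179676 + 8843t, q = 72354 - 3561t for integer t.
p ≥ 0: smallest is -179676 mod 8843 = 6027 (at t = 21), with q = -2427.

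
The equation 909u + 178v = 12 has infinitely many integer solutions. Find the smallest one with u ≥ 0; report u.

gcd(909, 178) = 1  (909 = 5×178 + 19, 178 = 9×19 + 7, 19 = 2×7 + 5, 7 = 1×5 + 2, 5 = 2×2 + 1, 2 = 2×1).
1 divides 12, so solutions exist.
Back-substituting, 909×(75) + 178×(-383) = 1.
Scale by 12/1 = 12: (u₀, v₀) = (900, -4596).
General solution: u = 900 + 178t, v = -4596 - 909t for integer t.
u ≥ 0: smallest is 900 mod 178 = 10 (at t = -5), with v = -51.

10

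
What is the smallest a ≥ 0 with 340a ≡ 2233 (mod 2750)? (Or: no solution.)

gcd(2750, 340):
  2750 = 8*340 + 30
  340 = 11*30 + 10
  30 = 3*10
so gcd(2750, 340) = 10.
10 does not divide 2233, so the congruence has no solution.

no solution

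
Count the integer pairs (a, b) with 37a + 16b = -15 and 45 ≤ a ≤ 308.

gcd(37, 16):
  37 = 2·16 + 5
  16 = 3·5 + 1
  5 = 5·1
so gcd(37, 16) = 1.
Back-substitute for Bézout coefficients:
  1 = 16 - 3·5
  ... = 37·(-3) + 16·(7)
Scale by -15: particular solution (45, -105); reduce a mod 16: (13, -31).
General solution: a = 13 + 16t, b = -31 - 37t for integer t.
45 ≤ 13 + 16t ≤ 308 gives t ∈ [2, 18], which is 17 values.

17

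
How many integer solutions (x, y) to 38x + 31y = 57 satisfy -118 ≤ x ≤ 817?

30

gcd(38, 31):
  38 = 1×31 + 7
  31 = 4×7 + 3
  7 = 2×3 + 1
  3 = 3×1
so gcd(38, 31) = 1.
Back-substitute for Bézout coefficients:
  1 = 7 - 2×3
  ... = 38×(9) + 31×(-11)
Scale by 57: particular solution (513, -627); reduce x mod 31: (17, -19).
General solution: x = 17 + 31t, y = -19 - 38t for integer t.
-118 ≤ 17 + 31t ≤ 817 gives t ∈ [-4, 25], which is 30 values.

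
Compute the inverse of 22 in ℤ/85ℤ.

58

gcd(85, 22) = 1.
By Bézout, 22·(-27) + 85·(7) = 1.
So 22·-27 ≡ 1 (mod 85), and -27 mod 85 = 58.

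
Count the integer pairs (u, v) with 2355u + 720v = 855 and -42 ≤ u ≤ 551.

gcd(2355, 720) = 15  (2355 = 3*720 + 195, 720 = 3*195 + 135, 195 = 1*135 + 60, 135 = 2*60 + 15, 60 = 4*15).
Back-substituting, 2355*(-11) + 720*(36) = 15.
Scale by 57: particular solution (-627, 2052); reduce u mod 48: (45, -146).
General solution: u = 45 + 48t, v = -146 - 157t for integer t.
-42 ≤ 45 + 48t ≤ 551 gives t ∈ [-1, 10], which is 12 values.

12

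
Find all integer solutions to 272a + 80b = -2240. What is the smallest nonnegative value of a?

0

gcd(272, 80):
  272 = 3×80 + 32
  80 = 2×32 + 16
  32 = 2×16
so gcd(272, 80) = 16.
16 divides -2240, so solutions exist.
Back-substitute for Bézout coefficients:
  16 = 80 - 2×32
  ... = 272×(-2) + 80×(7)
Scale by -2240/16 = -140: (a₀, b₀) = (280, -980).
General solution: a = 280 + 5t, b = -980 - 17t for integer t.
a ≥ 0: smallest is 280 mod 5 = 0 (at t = -56), with b = -28.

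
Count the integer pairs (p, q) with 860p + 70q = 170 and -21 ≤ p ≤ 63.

12

gcd(860, 70) = 10.
By Bézout, 860*(-3) + 70*(37) = 10.
Particular solution: (5, -59).
General solution: p = 5 + 7t, q = -59 - 86t for integer t.
-21 ≤ 5 + 7t ≤ 63 gives t ∈ [-3, 8], which is 12 values.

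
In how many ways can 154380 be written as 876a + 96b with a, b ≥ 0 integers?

22

gcd(876, 96):
  876 = 9*96 + 12
  96 = 8*12
so gcd(876, 96) = 12.
Back-substitute for Bézout coefficients:
  12 = 876 - 9*96
  ... = 876*(1) + 96*(-9)
Scale by 12865: one solution is (12865, -115785). Reduce a mod 8: (1, 1599).
General: a = 1 + 8t, b = 1599 - 73t.
a ≥ 0 ⇒ t ≥ 0; b ≥ 0 ⇒ t ≤ 21. So t ∈ [0, 21]: 22 solutions.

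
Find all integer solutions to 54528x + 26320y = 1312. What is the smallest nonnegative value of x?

1339

gcd(54528, 26320):
  54528 = 2×26320 + 1888
  26320 = 13×1888 + 1776
  1888 = 1×1776 + 112
  1776 = 15×112 + 96
  112 = 1×96 + 16
  96 = 6×16
so gcd(54528, 26320) = 16.
16 divides 1312, so solutions exist.
Back-substitute for Bézout coefficients:
  16 = 112 - 1×96
  ... = 54528×(237) + 26320×(-491)
Scale by 1312/16 = 82: (x₀, y₀) = (19434, -40262).
General solution: x = 19434 + 1645t, y = -40262 - 3408t for integer t.
x ≥ 0: smallest is 19434 mod 1645 = 1339 (at t = -11), with y = -2774.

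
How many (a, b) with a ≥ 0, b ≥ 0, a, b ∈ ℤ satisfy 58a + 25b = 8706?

gcd(58, 25) = 1  (58 = 2×25 + 8, 25 = 3×8 + 1, 8 = 8×1).
Back-substituting, 58×(-3) + 25×(7) = 1.
Scale by 8706: one solution is (-26118, 60942). Reduce a mod 25: (7, 332).
General: a = 7 + 25t, b = 332 - 58t.
a ≥ 0 ⇒ t ≥ 0; b ≥ 0 ⇒ t ≤ 5. So t ∈ [0, 5]: 6 solutions.

6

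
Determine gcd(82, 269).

gcd(269, 82) = 1  (269 = 3·82 + 23, 82 = 3·23 + 13, 23 = 1·13 + 10, 13 = 1·10 + 3, 10 = 3·3 + 1, 3 = 3·1).

1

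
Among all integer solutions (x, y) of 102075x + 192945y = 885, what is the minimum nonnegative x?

6733

gcd(192945, 102075):
  192945 = 1×102075 + 90870
  102075 = 1×90870 + 11205
  90870 = 8×11205 + 1230
  11205 = 9×1230 + 135
  1230 = 9×135 + 15
  135 = 9×15
so gcd(192945, 102075) = 15.
15 divides 885, so solutions exist.
Back-substitute for Bézout coefficients:
  15 = 1230 - 9×135
  ... = 102075×(-1412) + 192945×(747)
Scale by 885/15 = 59: (x₀, y₀) = (-83308, 44073).
General solution: x = -83308 + 12863t, y = 44073 - 6805t for integer t.
x ≥ 0: smallest is -83308 mod 12863 = 6733 (at t = 7), with y = -3562.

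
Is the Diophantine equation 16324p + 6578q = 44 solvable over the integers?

yes

gcd(16324, 6578):
  16324 = 2*6578 + 3168
  6578 = 2*3168 + 242
  3168 = 13*242 + 22
  242 = 11*22
so gcd(16324, 6578) = 22.
22 divides 44, so integer solutions exist.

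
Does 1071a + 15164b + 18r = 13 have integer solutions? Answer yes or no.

gcd(15164, 1071) = 17  (15164 = 14×1071 + 170, 1071 = 6×170 + 51, 170 = 3×51 + 17, 51 = 3×17).
gcd(17, 18) = 1.
1 divides 13, so integer solutions exist.

yes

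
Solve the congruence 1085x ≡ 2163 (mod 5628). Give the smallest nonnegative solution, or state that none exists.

gcd(5628, 1085) = 7.
7 divides 2163, so solutions exist.
By Bézout, 1085*(83) + 5628*(-16) = 7.
So 1085*(83) ≡ 7 (mod 5628); multiply by 309: x ≡ 25647 (mod 804).
Smallest nonnegative: x = 25647 mod 804 = 723.

723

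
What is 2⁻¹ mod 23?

12

gcd(23, 2) = 1.
By Bézout, 2*(-11) + 23*(1) = 1.
So 2*-11 ≡ 1 (mod 23), and -11 mod 23 = 12.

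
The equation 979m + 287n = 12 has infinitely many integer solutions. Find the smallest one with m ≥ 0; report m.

gcd(979, 287) = 1  (979 = 3×287 + 118, 287 = 2×118 + 51, 118 = 2×51 + 16, 51 = 3×16 + 3, 16 = 5×3 + 1, 3 = 3×1).
1 divides 12, so solutions exist.
Back-substituting, 979×(90) + 287×(-307) = 1.
Scale by 12/1 = 12: (m₀, n₀) = (1080, -3684).
General solution: m = 1080 + 287t, n = -3684 - 979t for integer t.
m ≥ 0: smallest is 1080 mod 287 = 219 (at t = -3), with n = -747.

219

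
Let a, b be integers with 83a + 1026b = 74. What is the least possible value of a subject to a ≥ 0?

928

gcd(1026, 83) = 1  (1026 = 12*83 + 30, 83 = 2*30 + 23, 30 = 1*23 + 7, 23 = 3*7 + 2, 7 = 3*2 + 1, 2 = 2*1).
1 divides 74, so solutions exist.
Back-substituting, 83*(-445) + 1026*(36) = 1.
Scale by 74/1 = 74: (a₀, b₀) = (-32930, 2664).
General solution: a = -32930 + 1026t, b = 2664 - 83t for integer t.
a ≥ 0: smallest is -32930 mod 1026 = 928 (at t = 33), with b = -75.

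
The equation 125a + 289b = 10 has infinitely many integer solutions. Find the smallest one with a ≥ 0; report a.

81

gcd(289, 125) = 1  (289 = 2×125 + 39, 125 = 3×39 + 8, 39 = 4×8 + 7, 8 = 1×7 + 1, 7 = 7×1).
1 divides 10, so solutions exist.
Back-substituting, 125×(37) + 289×(-16) = 1.
Scale by 10/1 = 10: (a₀, b₀) = (370, -160).
General solution: a = 370 + 289t, b = -160 - 125t for integer t.
a ≥ 0: smallest is 370 mod 289 = 81 (at t = -1), with b = -35.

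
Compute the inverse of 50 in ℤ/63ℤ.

29

gcd(63, 50) = 1  (63 = 1*50 + 13, 50 = 3*13 + 11, 13 = 1*11 + 2, 11 = 5*2 + 1, 2 = 2*1).
Back-substituting, 50*(29) + 63*(-23) = 1.
So 50*29 ≡ 1 (mod 63), and 29 mod 63 = 29.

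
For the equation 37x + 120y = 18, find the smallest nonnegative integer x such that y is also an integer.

gcd(120, 37):
  120 = 3*37 + 9
  37 = 4*9 + 1
  9 = 9*1
so gcd(120, 37) = 1.
1 divides 18, so solutions exist.
Back-substitute for Bézout coefficients:
  1 = 37 - 4*9
  ... = 37*(13) + 120*(-4)
Scale by 18/1 = 18: (x₀, y₀) = (234, -72).
General solution: x = 234 + 120t, y = -72 - 37t for integer t.
x ≥ 0: smallest is 234 mod 120 = 114 (at t = -1), with y = -35.

114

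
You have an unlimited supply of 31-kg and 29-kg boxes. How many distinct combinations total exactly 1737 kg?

Need nonnegative integers with 31j + 29k = 1737.
gcd(31, 29) = 1, and 31·(-14) + 29·(15) = 1.
So (j₀, k₀) = (-24318, 26055); general j = -24318 + 29t, k = 26055 - 31t.
j ≥ 0 ⇒ t ≥ 839; k ≥ 0 ⇒ t ≤ 840. That's 2 values of t.

2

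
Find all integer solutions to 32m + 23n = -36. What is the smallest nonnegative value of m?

19

gcd(32, 23):
  32 = 1*23 + 9
  23 = 2*9 + 5
  9 = 1*5 + 4
  5 = 1*4 + 1
  4 = 4*1
so gcd(32, 23) = 1.
1 divides -36, so solutions exist.
Back-substitute for Bézout coefficients:
  1 = 5 - 1*4
  ... = 32*(-5) + 23*(7)
Scale by -36/1 = -36: (m₀, n₀) = (180, -252).
General solution: m = 180 + 23t, n = -252 - 32t for integer t.
m ≥ 0: smallest is 180 mod 23 = 19 (at t = -7), with n = -28.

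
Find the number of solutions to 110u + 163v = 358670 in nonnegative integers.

gcd(163, 110):
  163 = 1×110 + 53
  110 = 2×53 + 4
  53 = 13×4 + 1
  4 = 4×1
so gcd(163, 110) = 1.
Back-substitute for Bézout coefficients:
  1 = 53 - 13×4
  ... = 110×(-40) + 163×(27)
Scale by 358670: one solution is (-14346800, 9684090). Reduce u mod 163: (134, 2110).
General: u = 134 + 163t, v = 2110 - 110t.
u ≥ 0 ⇒ t ≥ 0; v ≥ 0 ⇒ t ≤ 19. So t ∈ [0, 19]: 20 solutions.

20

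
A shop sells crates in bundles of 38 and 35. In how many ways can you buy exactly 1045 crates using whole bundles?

Need nonnegative integers with 38j + 35k = 1045.
gcd(38, 35) = 1, and 38·(12) + 35·(-13) = 1.
So (j₀, k₀) = (12540, -13585); general j = 12540 + 35t, k = -13585 - 38t.
j ≥ 0 ⇒ t ≥ -358; k ≥ 0 ⇒ t ≤ -358. That's 1 value of t.

1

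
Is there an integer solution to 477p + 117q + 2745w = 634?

gcd(477, 117) = 9  (477 = 4*117 + 9, 117 = 13*9).
gcd(9, 2745) = 9.
9 does not divide 634 (remainder 4), so no integer solutions.

no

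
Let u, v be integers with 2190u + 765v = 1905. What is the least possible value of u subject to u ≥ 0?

11

gcd(2190, 765):
  2190 = 2×765 + 660
  765 = 1×660 + 105
  660 = 6×105 + 30
  105 = 3×30 + 15
  30 = 2×15
so gcd(2190, 765) = 15.
15 divides 1905, so solutions exist.
Back-substitute for Bézout coefficients:
  15 = 105 - 3×30
  ... = 2190×(-22) + 765×(63)
Scale by 1905/15 = 127: (u₀, v₀) = (-2794, 8001).
General solution: u = -2794 + 51t, v = 8001 - 146t for integer t.
u ≥ 0: smallest is -2794 mod 51 = 11 (at t = 55), with v = -29.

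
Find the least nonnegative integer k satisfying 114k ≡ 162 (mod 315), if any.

gcd(315, 114):
  315 = 2·114 + 87
  114 = 1·87 + 27
  87 = 3·27 + 6
  27 = 4·6 + 3
  6 = 2·3
so gcd(315, 114) = 3.
3 divides 162, so solutions exist.
Back-substitute for Bézout coefficients:
  3 = 27 - 4·6
  ... = 114·(47) + 315·(-17)
So 114·(47) ≡ 3 (mod 315); multiply by 54: k ≡ 2538 (mod 105).
Smallest nonnegative: k = 2538 mod 105 = 18.

18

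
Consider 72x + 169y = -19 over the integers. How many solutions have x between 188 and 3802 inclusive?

gcd(169, 72) = 1  (169 = 2·72 + 25, 72 = 2·25 + 22, 25 = 1·22 + 3, 22 = 7·3 + 1, 3 = 3·1).
Back-substituting, 72·(54) + 169·(-23) = 1.
Scale by -19: particular solution (-1026, 437); reduce x mod 169: (157, -67).
General solution: x = 157 + 169t, y = -67 - 72t for integer t.
188 ≤ 157 + 169t ≤ 3802 gives t ∈ [1, 21], which is 21 values.

21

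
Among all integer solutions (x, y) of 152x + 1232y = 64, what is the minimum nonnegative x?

122

gcd(1232, 152):
  1232 = 8×152 + 16
  152 = 9×16 + 8
  16 = 2×8
so gcd(1232, 152) = 8.
8 divides 64, so solutions exist.
Back-substitute for Bézout coefficients:
  8 = 152 - 9×16
  ... = 152×(73) + 1232×(-9)
Scale by 64/8 = 8: (x₀, y₀) = (584, -72).
General solution: x = 584 + 154t, y = -72 - 19t for integer t.
x ≥ 0: smallest is 584 mod 154 = 122 (at t = -3), with y = -15.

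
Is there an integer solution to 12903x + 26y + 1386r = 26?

yes

gcd(12903, 26) = 1  (12903 = 496×26 + 7, 26 = 3×7 + 5, 7 = 1×5 + 2, 5 = 2×2 + 1, 2 = 2×1).
gcd(1, 1386) = 1.
1 divides 26, so integer solutions exist.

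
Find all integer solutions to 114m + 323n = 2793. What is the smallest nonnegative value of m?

gcd(323, 114):
  323 = 2·114 + 95
  114 = 1·95 + 19
  95 = 5·19
so gcd(323, 114) = 19.
19 divides 2793, so solutions exist.
Back-substitute for Bézout coefficients:
  19 = 114 - 1·95
  ... = 114·(3) + 323·(-1)
Scale by 2793/19 = 147: (m₀, n₀) = (441, -147).
General solution: m = 441 + 17t, n = -147 - 6t for integer t.
m ≥ 0: smallest is 441 mod 17 = 16 (at t = -25), with n = 3.

16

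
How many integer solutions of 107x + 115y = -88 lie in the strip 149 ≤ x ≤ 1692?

13

gcd(115, 107) = 1.
By Bézout, 107×(43) + 115×(-40) = 1.
Particular solution: (11, -11).
General solution: x = 11 + 115t, y = -11 - 107t for integer t.
149 ≤ 11 + 115t ≤ 1692 gives t ∈ [2, 14], which is 13 values.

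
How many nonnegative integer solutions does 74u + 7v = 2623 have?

gcd(74, 7):
  74 = 10·7 + 4
  7 = 1·4 + 3
  4 = 1·3 + 1
  3 = 3·1
so gcd(74, 7) = 1.
Back-substitute for Bézout coefficients:
  1 = 4 - 1·3
  ... = 74·(2) + 7·(-21)
Scale by 2623: one solution is (5246, -55083). Reduce u mod 7: (3, 343).
General: u = 3 + 7t, v = 343 - 74t.
u ≥ 0 ⇒ t ≥ 0; v ≥ 0 ⇒ t ≤ 4. So t ∈ [0, 4]: 5 solutions.

5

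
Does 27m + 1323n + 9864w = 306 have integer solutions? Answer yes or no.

gcd(1323, 27) = 27.
gcd(27, 9864) = 9.
9 divides 306, so integer solutions exist.

yes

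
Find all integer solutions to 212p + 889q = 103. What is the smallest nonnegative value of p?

gcd(889, 212) = 1.
1 divides 103, so solutions exist.
By Bézout, 212×(130) + 889×(-31) = 1.
Scale by 103/1 = 103: (p₀, q₀) = (13390, -3193).
General solution: p = 13390 + 889t, q = -3193 - 212t for integer t.
p ≥ 0: smallest is 13390 mod 889 = 55 (at t = -15), with q = -13.

55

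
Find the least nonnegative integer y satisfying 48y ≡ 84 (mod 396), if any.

10

gcd(396, 48) = 12.
12 divides 84, so solutions exist.
By Bézout, 48·(-8) + 396·(1) = 12.
So 48·(-8) ≡ 12 (mod 396); multiply by 7: y ≡ -56 (mod 33).
Smallest nonnegative: y = -56 mod 33 = 10.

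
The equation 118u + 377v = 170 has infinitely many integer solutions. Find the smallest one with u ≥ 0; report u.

27

gcd(377, 118) = 1  (377 = 3·118 + 23, 118 = 5·23 + 3, 23 = 7·3 + 2, 3 = 1·2 + 1, 2 = 2·1).
1 divides 170, so solutions exist.
Back-substituting, 118·(131) + 377·(-41) = 1.
Scale by 170/1 = 170: (u₀, v₀) = (22270, -6970).
General solution: u = 22270 + 377t, v = -6970 - 118t for integer t.
u ≥ 0: smallest is 22270 mod 377 = 27 (at t = -59), with v = -8.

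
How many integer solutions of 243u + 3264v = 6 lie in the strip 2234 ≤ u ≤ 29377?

gcd(3264, 243) = 3.
By Bézout, 243*(497) + 3264*(-37) = 3.
Particular solution: (994, -74).
General solution: u = 994 + 1088t, v = -74 - 81t for integer t.
2234 ≤ 994 + 1088t ≤ 29377 gives t ∈ [2, 26], which is 25 values.

25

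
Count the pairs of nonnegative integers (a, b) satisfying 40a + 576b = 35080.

13

gcd(576, 40) = 8.
By Bézout, 40*(29) + 576*(-2) = 8.
One solution: (13, 60).
General: a = 13 + 72t, b = 60 - 5t.
a ≥ 0 ⇒ t ≥ 0; b ≥ 0 ⇒ t ≤ 12. So t ∈ [0, 12]: 13 solutions.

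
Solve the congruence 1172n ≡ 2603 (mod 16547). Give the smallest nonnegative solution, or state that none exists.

gcd(16547, 1172) = 1  (16547 = 14*1172 + 139, 1172 = 8*139 + 60, 139 = 2*60 + 19, 60 = 3*19 + 3, 19 = 6*3 + 1, 3 = 3*1).
1 divides 2603, so solutions exist.
Back-substituting, 1172*(-5238) + 16547*(371) = 1.
So 1172*(-5238) ≡ 1 (mod 16547); multiply by 2603: n ≡ -13634514 (mod 16547).
Smallest nonnegative: n = -13634514 mod 16547 = 214.

214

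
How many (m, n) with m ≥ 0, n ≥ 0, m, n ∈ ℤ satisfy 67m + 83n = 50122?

gcd(83, 67) = 1.
By Bézout, 67×(-26) + 83×(21) = 1.
One solution: (11, 595).
General: m = 11 + 83t, n = 595 - 67t.
m ≥ 0 ⇒ t ≥ 0; n ≥ 0 ⇒ t ≤ 8. So t ∈ [0, 8]: 9 solutions.

9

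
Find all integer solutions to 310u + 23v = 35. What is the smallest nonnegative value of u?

gcd(310, 23) = 1.
1 divides 35, so solutions exist.
By Bézout, 310*(-2) + 23*(27) = 1.
Scale by 35/1 = 35: (u₀, v₀) = (-70, 945).
General solution: u = -70 + 23t, v = 945 - 310t for integer t.
u ≥ 0: smallest is -70 mod 23 = 22 (at t = 4), with v = -295.

22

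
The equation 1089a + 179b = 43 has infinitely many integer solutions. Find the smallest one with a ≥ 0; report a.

gcd(1089, 179):
  1089 = 6·179 + 15
  179 = 11·15 + 14
  15 = 1·14 + 1
  14 = 14·1
so gcd(1089, 179) = 1.
1 divides 43, so solutions exist.
Back-substitute for Bézout coefficients:
  1 = 15 - 1·14
  ... = 1089·(12) + 179·(-73)
Scale by 43/1 = 43: (a₀, b₀) = (516, -3139).
General solution: a = 516 + 179t, b = -3139 - 1089t for integer t.
a ≥ 0: smallest is 516 mod 179 = 158 (at t = -2), with b = -961.

158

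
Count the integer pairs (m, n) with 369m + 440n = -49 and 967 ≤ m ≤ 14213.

gcd(440, 369) = 1.
By Bézout, 369×(-31) + 440×(26) = 1.
Particular solution: (199, -167).
General solution: m = 199 + 440t, n = -167 - 369t for integer t.
967 ≤ 199 + 440t ≤ 14213 gives t ∈ [2, 31], which is 30 values.

30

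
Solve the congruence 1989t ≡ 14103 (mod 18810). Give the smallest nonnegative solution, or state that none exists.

gcd(18810, 1989) = 9  (18810 = 9·1989 + 909, 1989 = 2·909 + 171, 909 = 5·171 + 54, 171 = 3·54 + 9, 54 = 6·9).
9 divides 14103, so solutions exist.
Back-substituting, 1989·(331) + 18810·(-35) = 9.
So 1989·(331) ≡ 9 (mod 18810); multiply by 1567: t ≡ 518677 (mod 2090).
Smallest nonnegative: t = 518677 mod 2090 = 357.

357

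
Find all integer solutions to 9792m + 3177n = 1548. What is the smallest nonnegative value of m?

152

gcd(9792, 3177):
  9792 = 3×3177 + 261
  3177 = 12×261 + 45
  261 = 5×45 + 36
  45 = 1×36 + 9
  36 = 4×9
so gcd(9792, 3177) = 9.
9 divides 1548, so solutions exist.
Back-substitute for Bézout coefficients:
  9 = 45 - 1×36
  ... = 9792×(-73) + 3177×(225)
Scale by 1548/9 = 172: (m₀, n₀) = (-12556, 38700).
General solution: m = -12556 + 353t, n = 38700 - 1088t for integer t.
m ≥ 0: smallest is -12556 mod 353 = 152 (at t = 36), with n = -468.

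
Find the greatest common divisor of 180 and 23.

gcd(180, 23):
  180 = 7×23 + 19
  23 = 1×19 + 4
  19 = 4×4 + 3
  4 = 1×3 + 1
  3 = 3×1
so gcd(180, 23) = 1.

1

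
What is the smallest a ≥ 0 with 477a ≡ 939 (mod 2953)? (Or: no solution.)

gcd(2953, 477):
  2953 = 6*477 + 91
  477 = 5*91 + 22
  91 = 4*22 + 3
  22 = 7*3 + 1
  3 = 3*1
so gcd(2953, 477) = 1.
1 divides 939, so solutions exist.
Back-substitute for Bézout coefficients:
  1 = 22 - 7*3
  ... = 477*(941) + 2953*(-152)
So 477*(941) ≡ 1 (mod 2953); multiply by 939: a ≡ 883599 (mod 2953).
Smallest nonnegative: a = 883599 mod 2953 = 652.

652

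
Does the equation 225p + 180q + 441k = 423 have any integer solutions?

gcd(225, 180):
  225 = 1×180 + 45
  180 = 4×45
so gcd(225, 180) = 45.
gcd(45, 441) = 9.
9 divides 423, so integer solutions exist.

yes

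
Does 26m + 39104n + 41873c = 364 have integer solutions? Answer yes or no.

yes

gcd(39104, 26) = 26  (39104 = 1504*26).
gcd(26, 41873) = 13.
13 divides 364, so integer solutions exist.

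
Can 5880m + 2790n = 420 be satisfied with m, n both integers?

gcd(5880, 2790) = 30  (5880 = 2*2790 + 300, 2790 = 9*300 + 90, 300 = 3*90 + 30, 90 = 3*30).
30 divides 420, so integer solutions exist.

yes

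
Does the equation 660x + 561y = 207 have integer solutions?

no

gcd(660, 561):
  660 = 1*561 + 99
  561 = 5*99 + 66
  99 = 1*66 + 33
  66 = 2*33
so gcd(660, 561) = 33.
33 does not divide 207 (remainder 9), so no integer solutions.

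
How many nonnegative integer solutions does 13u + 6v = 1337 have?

gcd(13, 6) = 1.
By Bézout, 13×(1) + 6×(-2) = 1.
One solution: (5, 212).
General: u = 5 + 6t, v = 212 - 13t.
u ≥ 0 ⇒ t ≥ 0; v ≥ 0 ⇒ t ≤ 16. So t ∈ [0, 16]: 17 solutions.

17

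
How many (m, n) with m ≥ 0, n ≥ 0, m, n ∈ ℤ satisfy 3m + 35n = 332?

3

gcd(35, 3) = 1  (35 = 11×3 + 2, 3 = 1×2 + 1, 2 = 2×1).
Back-substituting, 3×(12) + 35×(-1) = 1.
Scale by 332: one solution is (3984, -332). Reduce m mod 35: (29, 7).
General: m = 29 + 35t, n = 7 - 3t.
m ≥ 0 ⇒ t ≥ 0; n ≥ 0 ⇒ t ≤ 2. So t ∈ [0, 2]: 3 solutions.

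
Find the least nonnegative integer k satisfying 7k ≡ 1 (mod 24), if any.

7

gcd(24, 7) = 1.
1 divides 1, so solutions exist.
By Bézout, 7·(7) + 24·(-2) = 1.
So 7·(7) ≡ 1 (mod 24); multiply by 1: k ≡ 7 (mod 24).
Smallest nonnegative: k = 7 mod 24 = 7.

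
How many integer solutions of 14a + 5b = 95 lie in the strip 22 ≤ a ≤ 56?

gcd(14, 5) = 1  (14 = 2·5 + 4, 5 = 1·4 + 1, 4 = 4·1).
Back-substituting, 14·(-1) + 5·(3) = 1.
Scale by 95: particular solution (-95, 285); reduce a mod 5: (0, 19).
General solution: a = 0 + 5t, b = 19 - 14t for integer t.
22 ≤ 0 + 5t ≤ 56 gives t ∈ [5, 11], which is 7 values.

7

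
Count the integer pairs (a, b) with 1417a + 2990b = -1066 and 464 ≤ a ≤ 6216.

25

gcd(2990, 1417) = 13.
By Bézout, 1417·(19) + 2990·(-9) = 13.
Particular solution: (52, -25).
General solution: a = 52 + 230t, b = -25 - 109t for integer t.
464 ≤ 52 + 230t ≤ 6216 gives t ∈ [2, 26], which is 25 values.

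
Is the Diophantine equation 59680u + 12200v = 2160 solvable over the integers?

gcd(59680, 12200) = 40  (59680 = 4*12200 + 10880, 12200 = 1*10880 + 1320, 10880 = 8*1320 + 320, 1320 = 4*320 + 40, 320 = 8*40).
40 divides 2160, so integer solutions exist.

yes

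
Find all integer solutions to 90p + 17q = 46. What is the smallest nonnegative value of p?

gcd(90, 17):
  90 = 5·17 + 5
  17 = 3·5 + 2
  5 = 2·2 + 1
  2 = 2·1
so gcd(90, 17) = 1.
1 divides 46, so solutions exist.
Back-substitute for Bézout coefficients:
  1 = 5 - 2·2
  ... = 90·(7) + 17·(-37)
Scale by 46/1 = 46: (p₀, q₀) = (322, -1702).
General solution: p = 322 + 17t, q = -1702 - 90t for integer t.
p ≥ 0: smallest is 322 mod 17 = 16 (at t = -18), with q = -82.

16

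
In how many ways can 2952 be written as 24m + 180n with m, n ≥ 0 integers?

9

gcd(180, 24):
  180 = 7×24 + 12
  24 = 2×12
so gcd(180, 24) = 12.
Back-substitute for Bézout coefficients:
  12 = 180 - 7×24
  ... = 24×(-7) + 180×(1)
Scale by 246: one solution is (-1722, 246). Reduce m mod 15: (3, 16).
General: m = 3 + 15t, n = 16 - 2t.
m ≥ 0 ⇒ t ≥ 0; n ≥ 0 ⇒ t ≤ 8. So t ∈ [0, 8]: 9 solutions.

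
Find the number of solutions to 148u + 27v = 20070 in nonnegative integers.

5

gcd(148, 27) = 1.
By Bézout, 148×(-2) + 27×(11) = 1.
One solution: (9, 694).
General: u = 9 + 27t, v = 694 - 148t.
u ≥ 0 ⇒ t ≥ 0; v ≥ 0 ⇒ t ≤ 4. So t ∈ [0, 4]: 5 solutions.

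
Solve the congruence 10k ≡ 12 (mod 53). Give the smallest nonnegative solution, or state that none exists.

33

gcd(53, 10):
  53 = 5×10 + 3
  10 = 3×3 + 1
  3 = 3×1
so gcd(53, 10) = 1.
1 divides 12, so solutions exist.
Back-substitute for Bézout coefficients:
  1 = 10 - 3×3
  ... = 10×(16) + 53×(-3)
So 10×(16) ≡ 1 (mod 53); multiply by 12: k ≡ 192 (mod 53).
Smallest nonnegative: k = 192 mod 53 = 33.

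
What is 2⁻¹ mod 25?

13

gcd(25, 2) = 1  (25 = 12·2 + 1, 2 = 2·1).
Back-substituting, 2·(-12) + 25·(1) = 1.
So 2·-12 ≡ 1 (mod 25), and -12 mod 25 = 13.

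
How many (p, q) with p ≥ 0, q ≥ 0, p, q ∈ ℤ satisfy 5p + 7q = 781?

gcd(7, 5) = 1.
By Bézout, 5*(3) + 7*(-2) = 1.
One solution: (5, 108).
General: p = 5 + 7t, q = 108 - 5t.
p ≥ 0 ⇒ t ≥ 0; q ≥ 0 ⇒ t ≤ 21. So t ∈ [0, 21]: 22 solutions.

22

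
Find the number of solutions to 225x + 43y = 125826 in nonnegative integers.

13

gcd(225, 43) = 1  (225 = 5·43 + 10, 43 = 4·10 + 3, 10 = 3·3 + 1, 3 = 3·1).
Back-substituting, 225·(13) + 43·(-68) = 1.
Scale by 125826: one solution is (1635738, -8556168). Reduce x mod 43: (18, 2832).
General: x = 18 + 43t, y = 2832 - 225t.
x ≥ 0 ⇒ t ≥ 0; y ≥ 0 ⇒ t ≤ 12. So t ∈ [0, 12]: 13 solutions.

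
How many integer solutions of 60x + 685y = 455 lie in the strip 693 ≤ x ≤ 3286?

gcd(685, 60) = 5  (685 = 11·60 + 25, 60 = 2·25 + 10, 25 = 2·10 + 5, 10 = 2·5).
Back-substituting, 60·(-57) + 685·(5) = 5.
Scale by 91: particular solution (-5187, 455); reduce x mod 137: (19, -1).
General solution: x = 19 + 137t, y = -1 - 12t for integer t.
693 ≤ 19 + 137t ≤ 3286 gives t ∈ [5, 23], which is 19 values.

19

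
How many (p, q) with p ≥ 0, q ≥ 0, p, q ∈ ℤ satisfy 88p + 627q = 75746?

15

gcd(627, 88):
  627 = 7×88 + 11
  88 = 8×11
so gcd(627, 88) = 11.
Back-substitute for Bézout coefficients:
  11 = 627 - 7×88
  ... = 88×(-7) + 627×(1)
Scale by 6886: one solution is (-48202, 6886). Reduce p mod 57: (20, 118).
General: p = 20 + 57t, q = 118 - 8t.
p ≥ 0 ⇒ t ≥ 0; q ≥ 0 ⇒ t ≤ 14. So t ∈ [0, 14]: 15 solutions.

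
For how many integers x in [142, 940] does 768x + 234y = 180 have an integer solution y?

gcd(768, 234) = 6  (768 = 3*234 + 66, 234 = 3*66 + 36, 66 = 1*36 + 30, 36 = 1*30 + 6, 30 = 5*6).
Back-substituting, 768*(-7) + 234*(23) = 6.
Scale by 30: particular solution (-210, 690); reduce x mod 39: (24, -78).
General solution: x = 24 + 39t, y = -78 - 128t for integer t.
142 ≤ 24 + 39t ≤ 940 gives t ∈ [4, 23], which is 20 values.

20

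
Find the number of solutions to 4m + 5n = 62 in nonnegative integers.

3

gcd(5, 4) = 1  (5 = 1×4 + 1, 4 = 4×1).
Back-substituting, 4×(-1) + 5×(1) = 1.
Scale by 62: one solution is (-62, 62). Reduce m mod 5: (3, 10).
General: m = 3 + 5t, n = 10 - 4t.
m ≥ 0 ⇒ t ≥ 0; n ≥ 0 ⇒ t ≤ 2. So t ∈ [0, 2]: 3 solutions.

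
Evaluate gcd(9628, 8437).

1

gcd(9628, 8437) = 1  (9628 = 1·8437 + 1191, 8437 = 7·1191 + 100, 1191 = 11·100 + 91, 100 = 1·91 + 9, 91 = 10·9 + 1, 9 = 9·1).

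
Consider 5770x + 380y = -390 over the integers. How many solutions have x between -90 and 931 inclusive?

27

gcd(5770, 380) = 10.
By Bézout, 5770·(11) + 380·(-167) = 10.
Particular solution: (27, -411).
General solution: x = 27 + 38t, y = -411 - 577t for integer t.
-90 ≤ 27 + 38t ≤ 931 gives t ∈ [-3, 23], which is 27 values.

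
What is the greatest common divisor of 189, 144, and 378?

gcd(189, 144):
  189 = 1·144 + 45
  144 = 3·45 + 9
  45 = 5·9
so gcd(189, 144) = 9.
gcd(9, 378) = 9.

9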